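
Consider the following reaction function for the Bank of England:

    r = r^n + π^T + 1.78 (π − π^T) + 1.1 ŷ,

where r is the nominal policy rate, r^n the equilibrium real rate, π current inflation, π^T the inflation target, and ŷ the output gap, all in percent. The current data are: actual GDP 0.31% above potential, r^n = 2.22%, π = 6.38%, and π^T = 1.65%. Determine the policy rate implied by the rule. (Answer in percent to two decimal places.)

Output 0.31% above potential → ŷ = 0.31.
r = 2.22 + 1.65 + 1.78 × (6.38 − 1.65) + 1.1 × 0.31
   = 2.22 + 1.65 + 8.4194 + 0.341 = 12.63

12.63%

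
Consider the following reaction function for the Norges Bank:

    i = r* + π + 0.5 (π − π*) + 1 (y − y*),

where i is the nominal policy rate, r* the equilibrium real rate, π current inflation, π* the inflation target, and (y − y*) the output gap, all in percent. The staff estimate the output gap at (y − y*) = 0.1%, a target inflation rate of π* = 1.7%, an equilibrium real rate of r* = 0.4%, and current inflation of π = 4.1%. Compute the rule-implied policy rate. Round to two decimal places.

5.80%

i = 0.4 + 4.1 + 0.5 × (4.1 − 1.7) + 1 × 0.1
   = 0.4 + 4.1 + 1.2 + 0.1 = 5.80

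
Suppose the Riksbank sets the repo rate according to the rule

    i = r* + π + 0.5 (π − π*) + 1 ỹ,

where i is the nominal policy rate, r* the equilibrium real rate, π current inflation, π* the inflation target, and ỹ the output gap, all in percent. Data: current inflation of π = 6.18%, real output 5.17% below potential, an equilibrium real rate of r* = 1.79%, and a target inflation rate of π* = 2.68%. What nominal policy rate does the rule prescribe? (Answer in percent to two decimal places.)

Output 5.17% below potential → ỹ = -5.17.
i = 1.79 + 6.18 + 0.5 × (6.18 − 2.68) + 1 × (-5.17)
   = 1.79 + 6.18 + 1.75 − 5.17 = 4.55

4.55%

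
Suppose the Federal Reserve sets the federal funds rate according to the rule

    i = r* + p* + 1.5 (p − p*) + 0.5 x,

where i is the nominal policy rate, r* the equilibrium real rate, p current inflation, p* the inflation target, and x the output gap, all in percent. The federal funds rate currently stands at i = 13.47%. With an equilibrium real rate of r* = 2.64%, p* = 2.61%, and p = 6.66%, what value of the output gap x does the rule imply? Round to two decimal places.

4.29%

0.5 x = 13.47 − 2.64 − 2.61 − 1.5 × (6.66 − 2.61) = 2.145
x = 2.145 / 0.5 = 4.29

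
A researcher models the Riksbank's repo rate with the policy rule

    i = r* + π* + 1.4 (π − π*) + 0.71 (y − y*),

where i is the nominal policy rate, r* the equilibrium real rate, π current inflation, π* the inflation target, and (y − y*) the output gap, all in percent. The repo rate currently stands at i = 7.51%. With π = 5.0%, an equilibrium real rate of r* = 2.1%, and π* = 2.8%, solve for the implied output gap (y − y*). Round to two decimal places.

-0.66%

0.71 (y − y*) = 7.51 − 2.1 − 2.8 − 1.4 × (5.0 − 2.8) = -0.47
(y − y*) = -0.47 / 0.71 = -0.66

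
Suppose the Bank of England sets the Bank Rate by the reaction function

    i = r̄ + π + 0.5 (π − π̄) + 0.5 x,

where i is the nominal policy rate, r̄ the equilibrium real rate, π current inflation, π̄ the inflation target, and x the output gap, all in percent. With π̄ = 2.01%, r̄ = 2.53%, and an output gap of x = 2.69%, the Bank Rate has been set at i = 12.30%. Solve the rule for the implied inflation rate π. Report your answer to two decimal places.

Collecting π: i = r̄ + (1 + 0.5) π − 0.5 π̄ + 0.5 x
1.5 π = 12.30 − 2.53 + 0.5 × 2.01 − 0.5 × 2.69 = 9.43
π = 9.43 / 1.5 = 6.29

6.29%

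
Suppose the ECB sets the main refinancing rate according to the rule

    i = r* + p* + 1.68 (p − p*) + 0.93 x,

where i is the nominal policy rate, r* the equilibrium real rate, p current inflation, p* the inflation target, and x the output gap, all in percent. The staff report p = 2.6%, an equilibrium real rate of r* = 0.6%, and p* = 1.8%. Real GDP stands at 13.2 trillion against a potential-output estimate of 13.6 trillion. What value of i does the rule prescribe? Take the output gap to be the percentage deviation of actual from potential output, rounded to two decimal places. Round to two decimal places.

1.01%

Output gap = 100 × (13.2 − 13.6) / 13.6 = -2.94%.
i = 0.60 + 1.80 + 1.68 × (2.60 − 1.80) + 0.93 × (-2.94)
   = 0.60 + 1.8 + 1.344 − 2.7342 = 1.01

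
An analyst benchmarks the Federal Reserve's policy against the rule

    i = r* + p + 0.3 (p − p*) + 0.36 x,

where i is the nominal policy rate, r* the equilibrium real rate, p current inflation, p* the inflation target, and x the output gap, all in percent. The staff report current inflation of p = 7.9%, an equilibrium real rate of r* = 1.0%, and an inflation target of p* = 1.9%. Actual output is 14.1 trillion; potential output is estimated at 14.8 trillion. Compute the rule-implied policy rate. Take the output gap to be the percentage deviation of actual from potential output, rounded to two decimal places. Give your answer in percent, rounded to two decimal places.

9.00%

Output gap = 100 × (14.1 − 14.8) / 14.8 = -4.73%.
i = 1.00 + 7.90 + 0.3 × (7.90 − 1.90) + 0.36 × (-4.73)
   = 1.00 + 7.9 + 1.8 − 1.7028 = 9.00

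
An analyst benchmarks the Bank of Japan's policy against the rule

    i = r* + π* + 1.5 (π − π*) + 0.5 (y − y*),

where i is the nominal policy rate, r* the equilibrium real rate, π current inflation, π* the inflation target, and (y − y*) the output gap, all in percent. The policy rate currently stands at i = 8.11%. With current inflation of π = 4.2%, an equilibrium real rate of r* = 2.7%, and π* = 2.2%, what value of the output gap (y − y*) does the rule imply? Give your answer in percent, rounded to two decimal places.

0.5 (y − y*) = 8.11 − 2.7 − 2.2 − 1.5 × (4.2 − 2.2) = 0.21
(y − y*) = 0.21 / 0.5 = 0.42

0.42%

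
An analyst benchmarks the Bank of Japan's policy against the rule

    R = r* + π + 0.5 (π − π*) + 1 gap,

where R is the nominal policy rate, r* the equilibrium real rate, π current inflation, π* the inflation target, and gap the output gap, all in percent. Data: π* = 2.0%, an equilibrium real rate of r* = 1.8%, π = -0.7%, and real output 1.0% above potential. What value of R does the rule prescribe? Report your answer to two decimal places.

0.75%

Output 1.0% above potential → gap = 1.0.
R = 1.8 + (-0.7) + 0.5 × (-0.7 − 2.0) + 1 × 1.0
   = 1.8 − 0.7 − 1.35 + 1 = 0.75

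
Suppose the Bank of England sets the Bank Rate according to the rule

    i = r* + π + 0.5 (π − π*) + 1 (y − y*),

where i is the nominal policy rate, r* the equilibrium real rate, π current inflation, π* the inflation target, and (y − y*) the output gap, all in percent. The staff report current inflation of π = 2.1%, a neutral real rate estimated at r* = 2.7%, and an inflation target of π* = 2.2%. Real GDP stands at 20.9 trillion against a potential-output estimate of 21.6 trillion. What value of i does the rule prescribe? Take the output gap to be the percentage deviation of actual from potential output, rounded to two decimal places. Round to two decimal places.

Output gap = 100 × (20.9 − 21.6) / 21.6 = -3.24%.
i = 2.70 + 2.10 + 0.5 × (2.10 − 2.20) + 1 × (-3.24)
   = 2.70 + 2.1 − 0.05 − 3.24 = 1.51

1.51%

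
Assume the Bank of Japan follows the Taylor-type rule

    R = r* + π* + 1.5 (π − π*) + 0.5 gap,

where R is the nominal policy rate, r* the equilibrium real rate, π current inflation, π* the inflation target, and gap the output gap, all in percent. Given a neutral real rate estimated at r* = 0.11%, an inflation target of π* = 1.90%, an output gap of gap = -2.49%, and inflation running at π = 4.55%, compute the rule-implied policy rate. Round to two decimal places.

R = 0.11 + 1.90 + 1.5 × (4.55 − 1.90) + 0.5 × (-2.49)
   = 0.11 + 1.9 + 3.975 − 1.245 = 4.74

4.74%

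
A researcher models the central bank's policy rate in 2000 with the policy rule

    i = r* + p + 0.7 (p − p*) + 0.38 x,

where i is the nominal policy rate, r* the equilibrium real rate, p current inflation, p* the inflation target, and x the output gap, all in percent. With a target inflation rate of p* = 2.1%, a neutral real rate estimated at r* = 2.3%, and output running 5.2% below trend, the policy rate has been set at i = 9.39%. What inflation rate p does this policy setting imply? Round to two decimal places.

Output 5.2% below potential → x = -5.2.
Collecting p: i = r* + (1 + 0.7) p − 0.7 p* + 0.38 x
1.7 p = 9.39 − 2.3 + 0.7 × 2.1 − 0.38 × (-5.2) = 10.536
p = 10.536 / 1.7 = 6.20

6.20%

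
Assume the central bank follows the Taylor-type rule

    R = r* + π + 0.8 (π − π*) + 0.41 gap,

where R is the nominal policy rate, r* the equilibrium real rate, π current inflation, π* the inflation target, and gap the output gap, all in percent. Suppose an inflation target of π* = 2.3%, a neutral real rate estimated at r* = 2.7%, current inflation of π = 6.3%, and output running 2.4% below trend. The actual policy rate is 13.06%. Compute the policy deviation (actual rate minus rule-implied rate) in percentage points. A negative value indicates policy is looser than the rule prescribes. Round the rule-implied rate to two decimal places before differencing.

Output 2.4% below potential → gap = -2.4.
R = 2.7 + 6.3 + 0.8 × (6.3 − 2.3) + 0.41 × (-2.4)
   = 2.7 + 6.3 + 3.2 − 0.984 = 11.22
Deviation = 13.06 − 11.22 = 1.84 pp.

1.84 pp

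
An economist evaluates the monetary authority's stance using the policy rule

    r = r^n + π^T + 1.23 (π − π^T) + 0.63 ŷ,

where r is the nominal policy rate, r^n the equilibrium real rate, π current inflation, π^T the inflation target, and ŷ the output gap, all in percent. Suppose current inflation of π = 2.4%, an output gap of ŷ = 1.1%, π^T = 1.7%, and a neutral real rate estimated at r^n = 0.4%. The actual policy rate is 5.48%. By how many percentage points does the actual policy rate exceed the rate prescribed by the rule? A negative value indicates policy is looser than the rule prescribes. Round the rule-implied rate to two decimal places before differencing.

1.83 pp

r = 0.4 + 1.7 + 1.23 × (2.4 − 1.7) + 0.63 × 1.1
   = 0.4 + 1.7 + 0.861 + 0.693 = 3.65
Deviation = 5.48 − 3.65 = 1.83 pp.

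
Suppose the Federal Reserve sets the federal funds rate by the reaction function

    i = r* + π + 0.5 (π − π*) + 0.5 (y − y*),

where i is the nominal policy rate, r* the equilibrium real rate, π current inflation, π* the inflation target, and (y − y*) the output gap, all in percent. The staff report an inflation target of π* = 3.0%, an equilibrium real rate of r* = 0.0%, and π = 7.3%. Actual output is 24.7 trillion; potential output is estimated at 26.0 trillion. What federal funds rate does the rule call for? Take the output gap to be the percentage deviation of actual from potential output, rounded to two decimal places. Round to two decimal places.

Output gap = 100 × (24.7 − 26.0) / 26.0 = -5.00%.
i = 0.00 + 7.30 + 0.5 × (7.30 − 3.00) + 0.5 × (-5.00)
   = 0.00 + 7.3 + 2.15 − 2.5 = 6.95

6.95%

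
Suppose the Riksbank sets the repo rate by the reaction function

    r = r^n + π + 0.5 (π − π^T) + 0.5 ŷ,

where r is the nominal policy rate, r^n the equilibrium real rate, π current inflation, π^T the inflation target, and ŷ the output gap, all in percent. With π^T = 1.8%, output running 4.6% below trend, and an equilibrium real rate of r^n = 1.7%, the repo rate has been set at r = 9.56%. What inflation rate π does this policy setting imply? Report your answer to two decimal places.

7.37%

Output 4.6% below potential → ŷ = -4.6.
Collecting π: r = r^n + (1 + 0.5) π − 0.5 π^T + 0.5 ŷ
1.5 π = 9.56 − 1.7 + 0.5 × 1.8 − 0.5 × (-4.6) = 11.06
π = 11.06 / 1.5 = 7.37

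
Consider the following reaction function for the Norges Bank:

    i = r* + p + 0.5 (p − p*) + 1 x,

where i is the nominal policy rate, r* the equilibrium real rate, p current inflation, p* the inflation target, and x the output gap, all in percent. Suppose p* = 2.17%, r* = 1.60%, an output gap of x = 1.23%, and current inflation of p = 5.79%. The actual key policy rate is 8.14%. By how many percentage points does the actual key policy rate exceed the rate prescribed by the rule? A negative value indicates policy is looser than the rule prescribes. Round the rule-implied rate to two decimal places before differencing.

i = 1.60 + 5.79 + 0.5 × (5.79 − 2.17) + 1 × 1.23
   = 1.60 + 5.79 + 1.81 + 1.23 = 10.43
Deviation = 8.14 − 10.43 = -2.29 pp.

-2.29 pp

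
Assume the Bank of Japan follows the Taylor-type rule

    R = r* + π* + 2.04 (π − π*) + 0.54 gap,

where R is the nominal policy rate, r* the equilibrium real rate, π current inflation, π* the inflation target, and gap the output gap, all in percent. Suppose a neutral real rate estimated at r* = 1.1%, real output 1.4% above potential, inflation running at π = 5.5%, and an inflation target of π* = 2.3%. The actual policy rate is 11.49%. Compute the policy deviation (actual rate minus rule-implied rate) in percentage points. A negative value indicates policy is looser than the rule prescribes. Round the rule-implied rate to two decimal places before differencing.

Output 1.4% above potential → gap = 1.4.
R = 1.1 + 2.3 + 2.04 × (5.5 − 2.3) + 0.54 × 1.4
   = 1.1 + 2.3 + 6.528 + 0.756 = 10.68
Deviation = 11.49 − 10.68 = 0.81 pp.

0.81 pp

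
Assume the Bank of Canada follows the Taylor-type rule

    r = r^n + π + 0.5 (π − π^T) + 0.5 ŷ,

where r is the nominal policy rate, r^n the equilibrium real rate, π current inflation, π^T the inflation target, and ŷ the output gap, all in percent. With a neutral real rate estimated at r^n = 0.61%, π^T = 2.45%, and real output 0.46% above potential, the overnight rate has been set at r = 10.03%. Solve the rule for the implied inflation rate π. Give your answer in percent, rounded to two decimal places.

6.94%

Output 0.46% above potential → ŷ = 0.46.
Collecting π: r = r^n + (1 + 0.5) π − 0.5 π^T + 0.5 ŷ
1.5 π = 10.03 − 0.61 + 0.5 × 2.45 − 0.5 × 0.46 = 10.415
π = 10.415 / 1.5 = 6.94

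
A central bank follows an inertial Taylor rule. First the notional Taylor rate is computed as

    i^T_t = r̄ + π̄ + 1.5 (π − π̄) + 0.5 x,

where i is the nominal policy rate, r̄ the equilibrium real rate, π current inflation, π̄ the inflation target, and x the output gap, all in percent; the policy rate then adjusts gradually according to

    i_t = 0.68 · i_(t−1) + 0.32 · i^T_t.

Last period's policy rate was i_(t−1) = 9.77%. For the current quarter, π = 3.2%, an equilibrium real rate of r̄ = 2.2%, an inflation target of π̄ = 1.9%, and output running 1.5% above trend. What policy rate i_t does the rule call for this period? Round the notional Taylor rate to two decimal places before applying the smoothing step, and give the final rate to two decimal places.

Output 1.5% above potential → x = 1.5.
i^T_t = 2.2 + 1.9 + 1.5 × (3.2 − 1.9) + 0.5 × 1.5
   = 2.2 + 1.9 + 1.95 + 0.75 = 6.80
i_t = 0.68 × 9.77 + 0.32 × 6.80 = 6.6436 + 2.176 = 8.82

8.82%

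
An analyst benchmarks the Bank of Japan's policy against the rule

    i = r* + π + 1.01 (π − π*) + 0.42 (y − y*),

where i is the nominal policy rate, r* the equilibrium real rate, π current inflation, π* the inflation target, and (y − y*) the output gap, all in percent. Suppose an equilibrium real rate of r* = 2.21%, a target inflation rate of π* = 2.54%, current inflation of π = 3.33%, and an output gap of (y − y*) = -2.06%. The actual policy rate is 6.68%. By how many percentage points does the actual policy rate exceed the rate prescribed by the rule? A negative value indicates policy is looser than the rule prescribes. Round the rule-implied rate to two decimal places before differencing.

i = 2.21 + 3.33 + 1.01 × (3.33 − 2.54) + 0.42 × (-2.06)
   = 2.21 + 3.33 + 0.7979 − 0.8652 = 5.47
Deviation = 6.68 − 5.47 = 1.21 pp.

1.21 pp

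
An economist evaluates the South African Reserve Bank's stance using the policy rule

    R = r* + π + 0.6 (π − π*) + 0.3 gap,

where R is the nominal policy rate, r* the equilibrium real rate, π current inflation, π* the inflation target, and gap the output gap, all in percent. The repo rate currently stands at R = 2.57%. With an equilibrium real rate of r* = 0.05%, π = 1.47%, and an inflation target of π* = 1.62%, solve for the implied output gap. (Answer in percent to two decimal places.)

3.80%

0.3 gap = 2.57 − 0.05 − 1.47 − 0.6 × (1.47 − 1.62) = 1.14
gap = 1.14 / 0.3 = 3.80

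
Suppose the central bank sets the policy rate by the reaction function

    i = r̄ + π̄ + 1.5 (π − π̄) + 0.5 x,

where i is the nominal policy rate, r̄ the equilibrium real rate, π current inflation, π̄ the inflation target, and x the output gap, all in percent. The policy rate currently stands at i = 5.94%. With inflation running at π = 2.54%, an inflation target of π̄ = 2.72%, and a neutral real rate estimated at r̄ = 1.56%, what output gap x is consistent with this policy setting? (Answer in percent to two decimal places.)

0.5 x = 5.94 − 1.56 − 2.72 − 1.5 × (2.54 − 2.72) = 1.93
x = 1.93 / 0.5 = 3.86

3.86%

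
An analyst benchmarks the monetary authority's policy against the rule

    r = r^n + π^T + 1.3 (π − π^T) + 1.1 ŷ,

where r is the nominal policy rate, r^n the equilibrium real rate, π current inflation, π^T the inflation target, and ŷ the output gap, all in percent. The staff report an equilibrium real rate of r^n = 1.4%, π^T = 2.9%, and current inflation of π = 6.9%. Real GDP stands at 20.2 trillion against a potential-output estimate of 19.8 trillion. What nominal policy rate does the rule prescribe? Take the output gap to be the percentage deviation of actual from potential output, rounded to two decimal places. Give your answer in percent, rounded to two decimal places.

Output gap = 100 × (20.2 − 19.8) / 19.8 = 2.02%.
r = 1.40 + 2.90 + 1.3 × (6.90 − 2.90) + 1.1 × 2.02
   = 1.40 + 2.9 + 5.2 + 2.222 = 11.72

11.72%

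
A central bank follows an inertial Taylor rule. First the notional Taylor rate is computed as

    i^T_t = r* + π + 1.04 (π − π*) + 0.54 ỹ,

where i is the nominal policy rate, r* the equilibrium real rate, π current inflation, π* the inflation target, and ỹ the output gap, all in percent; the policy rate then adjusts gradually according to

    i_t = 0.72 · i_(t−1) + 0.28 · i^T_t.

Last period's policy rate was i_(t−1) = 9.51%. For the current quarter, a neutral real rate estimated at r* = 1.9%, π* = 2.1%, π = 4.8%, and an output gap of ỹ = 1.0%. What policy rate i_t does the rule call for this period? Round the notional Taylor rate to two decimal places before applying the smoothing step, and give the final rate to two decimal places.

i^T_t = 1.9 + 4.8 + 1.04 × (4.8 − 2.1) + 0.54 × 1.0
   = 1.9 + 4.8 + 2.808 + 0.54 = 10.05
i_t = 0.72 × 9.51 + 0.28 × 10.05 = 6.8472 + 2.814 = 9.66

9.66%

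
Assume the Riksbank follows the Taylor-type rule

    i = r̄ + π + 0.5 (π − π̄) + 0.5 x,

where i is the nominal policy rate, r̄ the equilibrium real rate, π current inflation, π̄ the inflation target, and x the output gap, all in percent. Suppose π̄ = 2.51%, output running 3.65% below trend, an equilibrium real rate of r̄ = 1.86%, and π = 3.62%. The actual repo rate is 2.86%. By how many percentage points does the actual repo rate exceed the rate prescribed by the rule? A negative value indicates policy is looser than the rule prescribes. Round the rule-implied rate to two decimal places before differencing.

Output 3.65% below potential → x = -3.65.
i = 1.86 + 3.62 + 0.5 × (3.62 − 2.51) + 0.5 × (-3.65)
   = 1.86 + 3.62 + 0.555 − 1.825 = 4.21
Deviation = 2.86 − 4.21 = -1.35 pp.

-1.35 pp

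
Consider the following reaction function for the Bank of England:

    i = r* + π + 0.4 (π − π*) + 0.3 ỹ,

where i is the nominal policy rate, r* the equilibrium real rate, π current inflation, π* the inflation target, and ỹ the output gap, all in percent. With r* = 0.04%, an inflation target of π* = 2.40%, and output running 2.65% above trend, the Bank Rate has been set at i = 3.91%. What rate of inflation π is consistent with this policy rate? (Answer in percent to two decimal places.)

Output 2.65% above potential → ỹ = 2.65.
Collecting π: i = r* + (1 + 0.4) π − 0.4 π* + 0.3 ỹ
1.4 π = 3.91 − 0.04 + 0.4 × 2.40 − 0.3 × 2.65 = 4.035
π = 4.035 / 1.4 = 2.88

2.88%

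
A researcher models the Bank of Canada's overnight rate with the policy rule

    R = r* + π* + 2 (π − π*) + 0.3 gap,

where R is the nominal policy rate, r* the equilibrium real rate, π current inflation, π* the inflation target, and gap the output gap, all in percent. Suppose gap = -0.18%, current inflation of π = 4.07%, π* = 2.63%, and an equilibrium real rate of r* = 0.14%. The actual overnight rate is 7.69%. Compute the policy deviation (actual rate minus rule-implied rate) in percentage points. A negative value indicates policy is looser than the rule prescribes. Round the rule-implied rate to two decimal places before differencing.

R = 0.14 + 2.63 + 2 × (4.07 − 2.63) + 0.3 × (-0.18)
   = 0.14 + 2.63 + 2.88 − 0.054 = 5.60
Deviation = 7.69 − 5.60 = 2.09 pp.

2.09 pp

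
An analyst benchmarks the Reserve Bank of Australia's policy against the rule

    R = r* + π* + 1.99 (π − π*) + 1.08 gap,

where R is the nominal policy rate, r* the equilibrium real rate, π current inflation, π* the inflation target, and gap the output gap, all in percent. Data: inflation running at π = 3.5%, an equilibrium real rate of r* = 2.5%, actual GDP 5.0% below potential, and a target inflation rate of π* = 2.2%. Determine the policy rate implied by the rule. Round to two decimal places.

Output 5.0% below potential → gap = -5.0.
R = 2.5 + 2.2 + 1.99 × (3.5 − 2.2) + 1.08 × (-5.0)
   = 2.5 + 2.2 + 2.587 − 5.4 = 1.89

1.89%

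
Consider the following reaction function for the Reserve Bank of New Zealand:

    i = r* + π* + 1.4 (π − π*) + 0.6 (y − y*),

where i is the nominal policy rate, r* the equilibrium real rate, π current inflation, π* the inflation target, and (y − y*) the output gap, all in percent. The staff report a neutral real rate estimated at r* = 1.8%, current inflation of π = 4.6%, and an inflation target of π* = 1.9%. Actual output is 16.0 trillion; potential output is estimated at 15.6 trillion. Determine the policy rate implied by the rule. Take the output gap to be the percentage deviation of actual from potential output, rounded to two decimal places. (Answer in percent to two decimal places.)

Output gap = 100 × (16.0 − 15.6) / 15.6 = 2.56%.
i = 1.80 + 1.90 + 1.4 × (4.60 − 1.90) + 0.6 × 2.56
   = 1.80 + 1.9 + 3.78 + 1.536 = 9.02

9.02%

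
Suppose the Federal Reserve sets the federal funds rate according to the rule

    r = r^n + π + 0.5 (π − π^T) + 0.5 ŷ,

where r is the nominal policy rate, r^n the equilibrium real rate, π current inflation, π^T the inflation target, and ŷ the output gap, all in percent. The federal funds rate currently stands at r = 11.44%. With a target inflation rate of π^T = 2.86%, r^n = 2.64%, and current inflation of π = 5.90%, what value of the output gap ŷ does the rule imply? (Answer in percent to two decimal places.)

0.5 ŷ = 11.44 − 2.64 − 5.90 − 0.5 × (5.90 − 2.86) = 1.38
ŷ = 1.38 / 0.5 = 2.76

2.76%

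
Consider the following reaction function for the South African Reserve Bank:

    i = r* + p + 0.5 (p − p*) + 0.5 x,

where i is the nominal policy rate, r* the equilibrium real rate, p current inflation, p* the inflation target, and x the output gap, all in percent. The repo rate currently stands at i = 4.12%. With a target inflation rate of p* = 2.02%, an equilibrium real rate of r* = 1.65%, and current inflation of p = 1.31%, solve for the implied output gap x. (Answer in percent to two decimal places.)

0.5 x = 4.12 − 1.65 − 1.31 − 0.5 × (1.31 − 2.02) = 1.515
x = 1.515 / 0.5 = 3.03

3.03%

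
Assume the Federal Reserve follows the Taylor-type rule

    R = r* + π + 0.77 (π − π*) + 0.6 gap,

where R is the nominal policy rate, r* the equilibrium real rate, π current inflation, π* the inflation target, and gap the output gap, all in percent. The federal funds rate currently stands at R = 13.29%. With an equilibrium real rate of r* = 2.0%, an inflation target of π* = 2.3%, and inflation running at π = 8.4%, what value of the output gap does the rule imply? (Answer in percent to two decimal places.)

-3.01%

0.6 gap = 13.29 − 2.0 − 8.4 − 0.77 × (8.4 − 2.3) = -1.807
gap = -1.807 / 0.6 = -3.01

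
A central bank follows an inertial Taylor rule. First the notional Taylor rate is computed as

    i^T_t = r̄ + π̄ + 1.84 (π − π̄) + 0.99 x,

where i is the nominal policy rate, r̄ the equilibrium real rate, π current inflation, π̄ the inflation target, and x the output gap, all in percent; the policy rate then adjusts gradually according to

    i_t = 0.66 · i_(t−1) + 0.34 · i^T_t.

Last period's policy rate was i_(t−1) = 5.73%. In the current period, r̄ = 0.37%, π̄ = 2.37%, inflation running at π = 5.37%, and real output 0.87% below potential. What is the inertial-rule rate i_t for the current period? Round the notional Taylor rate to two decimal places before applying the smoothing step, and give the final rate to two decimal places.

6.30%

Output 0.87% below potential → x = -0.87.
i^T_t = 0.37 + 2.37 + 1.84 × (5.37 − 2.37) + 0.99 × (-0.87)
   = 0.37 + 2.37 + 5.52 − 0.8613 = 7.40
i_t = 0.66 × 5.73 + 0.34 × 7.40 = 3.7818 + 2.516 = 6.30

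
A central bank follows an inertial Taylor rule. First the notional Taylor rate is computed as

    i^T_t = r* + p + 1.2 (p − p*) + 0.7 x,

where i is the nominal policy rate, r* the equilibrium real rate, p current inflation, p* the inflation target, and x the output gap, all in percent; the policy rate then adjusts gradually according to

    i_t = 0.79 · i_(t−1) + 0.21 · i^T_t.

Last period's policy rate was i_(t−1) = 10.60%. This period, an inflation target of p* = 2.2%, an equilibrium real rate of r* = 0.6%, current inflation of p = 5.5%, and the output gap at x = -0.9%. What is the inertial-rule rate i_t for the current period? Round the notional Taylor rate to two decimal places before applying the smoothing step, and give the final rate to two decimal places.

10.35%

i^T_t = 0.6 + 5.5 + 1.2 × (5.5 − 2.2) + 0.7 × (-0.9)
   = 0.6 + 5.5 + 3.96 − 0.63 = 9.43
i_t = 0.79 × 10.60 + 0.21 × 9.43 = 8.374 + 1.9803 = 10.35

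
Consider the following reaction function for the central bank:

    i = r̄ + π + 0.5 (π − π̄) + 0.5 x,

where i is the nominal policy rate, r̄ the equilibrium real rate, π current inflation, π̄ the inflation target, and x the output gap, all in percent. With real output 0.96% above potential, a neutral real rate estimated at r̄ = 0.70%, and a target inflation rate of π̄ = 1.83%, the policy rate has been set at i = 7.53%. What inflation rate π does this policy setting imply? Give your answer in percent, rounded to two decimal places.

4.84%

Output 0.96% above potential → x = 0.96.
Collecting π: i = r̄ + (1 + 0.5) π − 0.5 π̄ + 0.5 x
1.5 π = 7.53 − 0.70 + 0.5 × 1.83 − 0.5 × 0.96 = 7.265
π = 7.265 / 1.5 = 4.84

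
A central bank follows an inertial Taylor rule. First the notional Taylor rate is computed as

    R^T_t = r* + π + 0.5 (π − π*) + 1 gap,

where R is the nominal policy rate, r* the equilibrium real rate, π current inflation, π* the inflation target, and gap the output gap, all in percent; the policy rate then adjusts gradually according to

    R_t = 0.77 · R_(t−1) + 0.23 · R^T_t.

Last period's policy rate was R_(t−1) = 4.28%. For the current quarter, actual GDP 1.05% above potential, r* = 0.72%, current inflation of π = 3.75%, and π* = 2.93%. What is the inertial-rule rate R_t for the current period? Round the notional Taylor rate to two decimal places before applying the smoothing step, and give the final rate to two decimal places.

4.66%

Output 1.05% above potential → gap = 1.05.
R^T_t = 0.72 + 3.75 + 0.5 × (3.75 − 2.93) + 1 × 1.05
   = 0.72 + 3.75 + 0.41 + 1.05 = 5.93
R_t = 0.77 × 4.28 + 0.23 × 5.93 = 3.2956 + 1.3639 = 4.66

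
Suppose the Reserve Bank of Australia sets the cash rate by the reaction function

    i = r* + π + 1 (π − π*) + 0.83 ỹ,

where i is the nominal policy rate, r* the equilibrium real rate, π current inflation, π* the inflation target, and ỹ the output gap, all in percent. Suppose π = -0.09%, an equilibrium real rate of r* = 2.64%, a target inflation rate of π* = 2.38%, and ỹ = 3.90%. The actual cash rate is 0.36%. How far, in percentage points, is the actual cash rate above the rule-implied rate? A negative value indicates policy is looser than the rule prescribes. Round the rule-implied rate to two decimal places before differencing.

-2.96 pp

i = 2.64 + (-0.09) + 1 × (-0.09 − 2.38) + 0.83 × 3.90
   = 2.64 − 0.09 − 2.47 + 3.237 = 3.32
Deviation = 0.36 − 3.32 = -2.96 pp.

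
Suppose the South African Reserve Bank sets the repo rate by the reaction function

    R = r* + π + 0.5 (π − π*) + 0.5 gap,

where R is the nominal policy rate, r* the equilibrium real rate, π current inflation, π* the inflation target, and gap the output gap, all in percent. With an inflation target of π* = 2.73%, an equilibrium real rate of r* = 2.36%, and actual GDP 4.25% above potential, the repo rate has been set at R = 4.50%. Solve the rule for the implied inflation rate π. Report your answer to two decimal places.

0.92%

Output 4.25% above potential → gap = 4.25.
Collecting π: R = r* + (1 + 0.5) π − 0.5 π* + 0.5 gap
1.5 π = 4.50 − 2.36 + 0.5 × 2.73 − 0.5 × 4.25 = 1.38
π = 1.38 / 1.5 = 0.92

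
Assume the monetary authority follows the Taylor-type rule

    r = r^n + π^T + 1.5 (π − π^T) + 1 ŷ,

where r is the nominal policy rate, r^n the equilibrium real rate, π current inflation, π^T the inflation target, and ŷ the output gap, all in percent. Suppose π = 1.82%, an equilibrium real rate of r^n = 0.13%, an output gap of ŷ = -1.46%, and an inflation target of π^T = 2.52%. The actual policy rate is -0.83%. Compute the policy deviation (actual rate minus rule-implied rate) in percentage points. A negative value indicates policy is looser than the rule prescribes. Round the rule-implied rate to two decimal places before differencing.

r = 0.13 + 2.52 + 1.5 × (1.82 − 2.52) + 1 × (-1.46)
   = 0.13 + 2.52 − 1.05 − 1.46 = 0.14
Deviation = -0.83 − 0.14 = -0.97 pp.

-0.97 pp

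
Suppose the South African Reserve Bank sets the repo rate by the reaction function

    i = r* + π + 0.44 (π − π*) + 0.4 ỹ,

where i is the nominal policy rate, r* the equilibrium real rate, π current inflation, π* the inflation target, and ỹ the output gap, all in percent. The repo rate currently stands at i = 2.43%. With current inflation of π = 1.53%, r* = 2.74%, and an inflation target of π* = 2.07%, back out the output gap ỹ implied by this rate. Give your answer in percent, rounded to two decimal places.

-4.01%

0.4 ỹ = 2.43 − 2.74 − 1.53 − 0.44 × (1.53 − 2.07) = -1.6024
ỹ = -1.6024 / 0.4 = -4.01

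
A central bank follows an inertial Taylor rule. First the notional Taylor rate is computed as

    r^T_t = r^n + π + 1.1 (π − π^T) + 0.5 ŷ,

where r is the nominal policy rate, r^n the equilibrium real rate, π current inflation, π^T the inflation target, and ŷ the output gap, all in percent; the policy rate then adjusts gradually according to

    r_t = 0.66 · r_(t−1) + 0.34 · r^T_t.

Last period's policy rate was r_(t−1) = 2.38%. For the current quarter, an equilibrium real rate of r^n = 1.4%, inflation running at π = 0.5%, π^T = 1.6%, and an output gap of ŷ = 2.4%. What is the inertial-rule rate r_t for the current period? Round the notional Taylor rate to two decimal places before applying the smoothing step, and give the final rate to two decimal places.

r^T_t = 1.4 + 0.5 + 1.1 × (0.5 − 1.6) + 0.5 × 2.4
   = 1.4 + 0.5 − 1.21 + 1.2 = 1.89
r_t = 0.66 × 2.38 + 0.34 × 1.89 = 1.5708 + 0.6426 = 2.21

2.21%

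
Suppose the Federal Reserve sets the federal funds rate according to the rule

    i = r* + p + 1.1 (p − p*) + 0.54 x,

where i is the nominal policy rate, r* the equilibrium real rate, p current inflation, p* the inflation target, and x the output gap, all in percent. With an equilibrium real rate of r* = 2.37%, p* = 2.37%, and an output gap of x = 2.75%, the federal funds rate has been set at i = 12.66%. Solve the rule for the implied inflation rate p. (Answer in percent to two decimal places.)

Collecting p: i = r* + (1 + 1.1) p − 1.1 p* + 0.54 x
2.1 p = 12.66 − 2.37 + 1.1 × 2.37 − 0.54 × 2.75 = 11.412
p = 11.412 / 2.1 = 5.43

5.43%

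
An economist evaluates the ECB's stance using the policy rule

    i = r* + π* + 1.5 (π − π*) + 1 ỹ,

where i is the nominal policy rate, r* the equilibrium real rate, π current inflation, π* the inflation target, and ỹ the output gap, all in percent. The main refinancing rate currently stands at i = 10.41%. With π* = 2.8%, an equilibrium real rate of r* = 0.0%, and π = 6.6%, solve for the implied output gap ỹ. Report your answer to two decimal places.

1.91%

1 ỹ = 10.41 − 0.0 − 2.8 − 1.5 × (6.6 − 2.8) = 1.91
ỹ = 1.91 / 1 = 1.91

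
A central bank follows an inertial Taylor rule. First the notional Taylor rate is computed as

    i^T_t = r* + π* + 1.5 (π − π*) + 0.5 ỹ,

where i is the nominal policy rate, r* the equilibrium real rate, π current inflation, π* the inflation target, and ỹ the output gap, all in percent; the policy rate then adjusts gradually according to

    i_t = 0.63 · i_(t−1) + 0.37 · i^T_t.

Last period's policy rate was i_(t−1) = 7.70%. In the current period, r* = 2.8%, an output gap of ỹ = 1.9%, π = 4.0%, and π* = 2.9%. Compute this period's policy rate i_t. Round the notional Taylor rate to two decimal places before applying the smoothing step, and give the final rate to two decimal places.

i^T_t = 2.8 + 2.9 + 1.5 × (4.0 − 2.9) + 0.5 × 1.9
   = 2.8 + 2.9 + 1.65 + 0.95 = 8.30
i_t = 0.63 × 7.70 + 0.37 × 8.30 = 4.851 + 3.071 = 7.92

7.92%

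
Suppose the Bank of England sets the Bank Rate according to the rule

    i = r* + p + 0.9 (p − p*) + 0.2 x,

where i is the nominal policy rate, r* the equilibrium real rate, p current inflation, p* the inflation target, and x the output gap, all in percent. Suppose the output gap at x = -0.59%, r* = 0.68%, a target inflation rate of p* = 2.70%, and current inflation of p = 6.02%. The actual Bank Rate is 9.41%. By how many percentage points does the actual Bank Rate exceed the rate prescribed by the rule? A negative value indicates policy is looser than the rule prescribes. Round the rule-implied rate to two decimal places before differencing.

-0.16 pp

i = 0.68 + 6.02 + 0.9 × (6.02 − 2.70) + 0.2 × (-0.59)
   = 0.68 + 6.02 + 2.988 − 0.118 = 9.57
Deviation = 9.41 − 9.57 = -0.16 pp.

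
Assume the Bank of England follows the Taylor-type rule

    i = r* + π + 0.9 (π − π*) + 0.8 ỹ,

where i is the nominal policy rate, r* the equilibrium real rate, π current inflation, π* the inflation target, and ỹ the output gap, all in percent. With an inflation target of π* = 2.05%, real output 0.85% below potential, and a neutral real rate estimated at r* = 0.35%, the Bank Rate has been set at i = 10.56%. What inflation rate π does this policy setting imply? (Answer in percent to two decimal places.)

Output 0.85% below potential → ỹ = -0.85.
Collecting π: i = r* + (1 + 0.9) π − 0.9 π* + 0.8 ỹ
1.9 π = 10.56 − 0.35 + 0.9 × 2.05 − 0.8 × (-0.85) = 12.735
π = 12.735 / 1.9 = 6.70

6.70%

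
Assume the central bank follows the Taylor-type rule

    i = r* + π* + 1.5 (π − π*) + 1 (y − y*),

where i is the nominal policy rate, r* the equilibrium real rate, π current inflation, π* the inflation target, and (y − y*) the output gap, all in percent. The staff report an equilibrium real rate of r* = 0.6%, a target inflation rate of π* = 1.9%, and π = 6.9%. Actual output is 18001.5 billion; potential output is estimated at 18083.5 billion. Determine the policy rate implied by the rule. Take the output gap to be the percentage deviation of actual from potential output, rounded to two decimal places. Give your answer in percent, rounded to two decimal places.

9.55%

Output gap = 100 × (18001.5 − 18083.5) / 18083.5 = -0.45%.
i = 0.60 + 1.90 + 1.5 × (6.90 − 1.90) + 1 × (-0.45)
   = 0.60 + 1.9 + 7.5 − 0.45 = 9.55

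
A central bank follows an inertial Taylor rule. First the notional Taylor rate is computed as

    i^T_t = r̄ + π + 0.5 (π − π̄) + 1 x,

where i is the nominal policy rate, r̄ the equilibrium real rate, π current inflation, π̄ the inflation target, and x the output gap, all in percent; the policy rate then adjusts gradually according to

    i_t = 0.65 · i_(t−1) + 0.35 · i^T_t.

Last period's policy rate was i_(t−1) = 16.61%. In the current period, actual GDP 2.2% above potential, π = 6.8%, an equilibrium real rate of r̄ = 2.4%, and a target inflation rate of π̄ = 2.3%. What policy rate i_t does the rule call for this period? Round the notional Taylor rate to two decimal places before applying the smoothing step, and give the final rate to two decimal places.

15.57%

Output 2.2% above potential → x = 2.2.
i^T_t = 2.4 + 6.8 + 0.5 × (6.8 − 2.3) + 1 × 2.2
   = 2.4 + 6.8 + 2.25 + 2.2 = 13.65
i_t = 0.65 × 16.61 + 0.35 × 13.65 = 10.7965 + 4.7775 = 15.57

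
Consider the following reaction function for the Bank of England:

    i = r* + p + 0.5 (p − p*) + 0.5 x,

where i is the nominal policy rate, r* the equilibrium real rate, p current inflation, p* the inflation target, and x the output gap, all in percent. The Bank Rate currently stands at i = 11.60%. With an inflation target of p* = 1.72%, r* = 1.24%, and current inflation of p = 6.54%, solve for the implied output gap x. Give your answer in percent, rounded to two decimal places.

0.5 x = 11.60 − 1.24 − 6.54 − 0.5 × (6.54 − 1.72) = 1.41
x = 1.41 / 0.5 = 2.82

2.82%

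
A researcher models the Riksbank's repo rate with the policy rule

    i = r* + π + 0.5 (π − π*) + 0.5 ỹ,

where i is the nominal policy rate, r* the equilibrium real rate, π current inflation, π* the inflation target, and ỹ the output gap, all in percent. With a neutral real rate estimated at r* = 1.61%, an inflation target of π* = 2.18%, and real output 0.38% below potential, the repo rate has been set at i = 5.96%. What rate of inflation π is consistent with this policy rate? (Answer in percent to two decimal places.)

Output 0.38% below potential → ỹ = -0.38.
Collecting π: i = r* + (1 + 0.5) π − 0.5 π* + 0.5 ỹ
1.5 π = 5.96 − 1.61 + 0.5 × 2.18 − 0.5 × (-0.38) = 5.63
π = 5.63 / 1.5 = 3.75

3.75%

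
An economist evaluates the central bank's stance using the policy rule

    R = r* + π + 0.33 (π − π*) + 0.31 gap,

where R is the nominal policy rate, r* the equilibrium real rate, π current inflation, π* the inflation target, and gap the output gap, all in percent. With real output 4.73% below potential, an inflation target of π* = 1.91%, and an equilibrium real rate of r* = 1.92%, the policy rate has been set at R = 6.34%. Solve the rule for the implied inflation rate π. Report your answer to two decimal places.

4.90%

Output 4.73% below potential → gap = -4.73.
Collecting π: R = r* + (1 + 0.33) π − 0.33 π* + 0.31 gap
1.33 π = 6.34 − 1.92 + 0.33 × 1.91 − 0.31 × (-4.73) = 6.5166
π = 6.5166 / 1.33 = 4.90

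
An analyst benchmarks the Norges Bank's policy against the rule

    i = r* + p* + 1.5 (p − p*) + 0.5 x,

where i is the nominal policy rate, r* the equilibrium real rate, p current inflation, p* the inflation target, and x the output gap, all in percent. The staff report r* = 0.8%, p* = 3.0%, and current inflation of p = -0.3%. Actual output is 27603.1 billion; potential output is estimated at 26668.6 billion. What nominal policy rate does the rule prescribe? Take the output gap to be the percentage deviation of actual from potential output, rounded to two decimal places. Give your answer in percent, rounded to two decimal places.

Output gap = 100 × (27603.1 − 26668.6) / 26668.6 = 3.50%.
i = 0.80 + 3.00 + 1.5 × (-0.30 − 3.00) + 0.5 × 3.50
   = 0.80 + 3 − 4.95 + 1.75 = 0.60

0.60%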